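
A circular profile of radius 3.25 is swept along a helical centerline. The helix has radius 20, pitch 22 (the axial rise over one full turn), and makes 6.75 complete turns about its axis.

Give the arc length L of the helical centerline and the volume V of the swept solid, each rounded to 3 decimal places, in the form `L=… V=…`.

L=861.131 V=28574.969

2πR = 2π·20 = 125.663706
per-turn = √(125.663706² + 22²) = √(15791.3670 + 484) = √16275.3670 = 127.574947
L = 6.75 × 127.574947 = 861.130891
V = π·3.25² × L = 33.183072 × 861.130891 = 28574.968694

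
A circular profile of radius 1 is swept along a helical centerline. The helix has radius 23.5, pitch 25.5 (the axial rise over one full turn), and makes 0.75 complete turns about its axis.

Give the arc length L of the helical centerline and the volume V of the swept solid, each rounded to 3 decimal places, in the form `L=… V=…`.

L=112.380 V=353.054

2πR = 2π·23.5 = 147.654855
per-turn = √(147.654855² + 25.5²) = √(21801.9561 + 650.25) = √22452.2061 = 149.840602
L = 0.75 × 149.840602 = 112.380452
V = π·1² × L = 3.141593 × 112.380452 = 353.053602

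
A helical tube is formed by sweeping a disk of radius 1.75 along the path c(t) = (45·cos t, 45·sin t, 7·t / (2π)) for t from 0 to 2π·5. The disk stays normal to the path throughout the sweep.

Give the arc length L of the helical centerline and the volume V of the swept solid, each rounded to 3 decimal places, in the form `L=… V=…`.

2πR = 2π·45 = 282.743339
per-turn = √(282.743339² + 7²) = √(79943.7956 + 49) = √79992.7956 = 282.829977
L = 5 × 282.829977 = 1414.149883
V = π·1.75² × L = 9.621128 × 1414.149883 = 13605.716329

L=1414.150 V=13605.716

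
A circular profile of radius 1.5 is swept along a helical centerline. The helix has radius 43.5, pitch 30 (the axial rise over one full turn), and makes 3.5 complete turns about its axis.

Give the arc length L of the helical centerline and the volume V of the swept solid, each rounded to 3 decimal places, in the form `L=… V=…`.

2πR = 2π·43.5 = 273.318561
per-turn = √(273.318561² + 30²) = √(74703.0357 + 900) = √75603.0357 = 274.960062
L = 3.5 × 274.960062 = 962.360217
V = π·1.5² × L = 7.068583 × 962.360217 = 6802.523523

L=962.360 V=6802.524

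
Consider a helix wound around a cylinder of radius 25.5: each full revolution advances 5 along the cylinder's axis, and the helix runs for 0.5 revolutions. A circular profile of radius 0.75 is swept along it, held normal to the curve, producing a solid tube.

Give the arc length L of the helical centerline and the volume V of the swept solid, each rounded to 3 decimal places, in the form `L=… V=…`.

2πR = 2π·25.5 = 160.221225
per-turn = √(160.221225² + 5²) = √(25670.8410 + 25) = √25695.8410 = 160.299223
L = 0.5 × 160.299223 = 80.149612
V = π·0.75² × L = 1.767146 × 80.149612 = 141.636055

L=80.150 V=141.636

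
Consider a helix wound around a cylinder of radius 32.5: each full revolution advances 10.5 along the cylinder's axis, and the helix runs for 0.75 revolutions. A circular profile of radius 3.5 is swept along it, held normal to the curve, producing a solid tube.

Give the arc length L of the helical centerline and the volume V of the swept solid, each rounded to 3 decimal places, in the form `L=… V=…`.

2πR = 2π·32.5 = 204.203522
per-turn = √(204.203522² + 10.5²) = √(41699.0786 + 110.25) = √41809.3286 = 204.473296
L = 0.75 × 204.473296 = 153.354972
V = π·3.5² × L = 38.484510 × 153.354972 = 5901.790942

L=153.355 V=5901.791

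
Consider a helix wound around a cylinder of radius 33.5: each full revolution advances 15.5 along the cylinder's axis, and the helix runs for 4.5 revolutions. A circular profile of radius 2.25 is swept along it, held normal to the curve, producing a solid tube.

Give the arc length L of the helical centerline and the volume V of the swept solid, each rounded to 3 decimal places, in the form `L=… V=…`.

L=949.755 V=15105.199

2πR = 2π·33.5 = 210.486708
per-turn = √(210.486708² + 15.5²) = √(44304.6542 + 240.25) = √44544.9042 = 211.056637
L = 4.5 × 211.056637 = 949.754868
V = π·2.25² × L = 15.904313 × 949.754868 = 15105.198511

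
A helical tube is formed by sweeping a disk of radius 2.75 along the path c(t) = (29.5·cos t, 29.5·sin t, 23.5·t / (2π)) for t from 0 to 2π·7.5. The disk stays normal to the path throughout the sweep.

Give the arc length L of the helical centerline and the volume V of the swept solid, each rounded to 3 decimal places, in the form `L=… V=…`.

2πR = 2π·29.5 = 185.353967
per-turn = √(185.353967² + 23.5²) = √(34356.0929 + 552.25) = √34908.3429 = 186.837745
L = 7.5 × 186.837745 = 1401.283087
V = π·2.75² × L = 23.758294 × 1401.283087 = 33292.096173

L=1401.283 V=33292.096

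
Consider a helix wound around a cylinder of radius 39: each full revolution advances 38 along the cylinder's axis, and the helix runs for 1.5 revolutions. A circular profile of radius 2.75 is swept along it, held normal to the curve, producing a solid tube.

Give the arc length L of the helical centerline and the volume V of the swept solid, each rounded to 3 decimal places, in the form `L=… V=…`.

2πR = 2π·39 = 245.044227
per-turn = √(245.044227² + 38²) = √(60046.6732 + 1444) = √61490.6732 = 247.973130
L = 1.5 × 247.973130 = 371.959695
V = π·2.75² × L = 23.758294 × 371.959695 = 8837.127953

L=371.960 V=8837.128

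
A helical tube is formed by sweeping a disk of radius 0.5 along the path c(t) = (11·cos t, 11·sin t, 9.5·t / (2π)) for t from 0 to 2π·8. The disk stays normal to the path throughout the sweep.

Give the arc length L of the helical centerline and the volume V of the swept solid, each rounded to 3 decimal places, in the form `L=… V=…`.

L=558.119 V=438.346

2πR = 2π·11 = 69.115038
per-turn = √(69.115038² + 9.5²) = √(4776.8885 + 90.25) = √4867.1385 = 69.764880
L = 8 × 69.764880 = 558.119043
V = π·0.5² × L = 0.785398 × 558.119043 = 438.345671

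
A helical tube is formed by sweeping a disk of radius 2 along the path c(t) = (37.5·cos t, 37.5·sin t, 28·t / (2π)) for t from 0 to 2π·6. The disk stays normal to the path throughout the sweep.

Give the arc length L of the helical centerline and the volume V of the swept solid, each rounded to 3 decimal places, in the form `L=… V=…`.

L=1423.664 V=17890.288

2πR = 2π·37.5 = 235.619449
per-turn = √(235.619449² + 28²) = √(55516.5248 + 784) = √56300.5248 = 237.277316
L = 6 × 237.277316 = 1423.663897
V = π·2² × L = 12.566371 × 1423.663897 = 17890.288158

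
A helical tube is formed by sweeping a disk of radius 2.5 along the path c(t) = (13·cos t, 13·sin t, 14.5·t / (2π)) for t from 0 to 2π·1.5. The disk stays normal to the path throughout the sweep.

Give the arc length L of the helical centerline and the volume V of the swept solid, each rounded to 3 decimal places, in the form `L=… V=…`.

2πR = 2π·13 = 81.681409
per-turn = √(81.681409² + 14.5²) = √(6671.8526 + 210.25) = √6882.1026 = 82.958439
L = 1.5 × 82.958439 = 124.437658
V = π·2.5² × L = 19.634954 × 124.437658 = 2443.327706

L=124.438 V=2443.328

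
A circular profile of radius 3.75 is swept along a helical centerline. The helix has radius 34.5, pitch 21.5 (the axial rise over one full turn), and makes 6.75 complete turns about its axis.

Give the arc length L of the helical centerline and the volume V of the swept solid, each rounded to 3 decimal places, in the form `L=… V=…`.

2πR = 2π·34.5 = 216.769893
per-turn = √(216.769893² + 21.5²) = √(46989.1866 + 462.25) = √47451.4366 = 217.833506
L = 6.75 × 217.833506 = 1470.376169
V = π·3.75² × L = 44.178647 × 1470.376169 = 64959.229267

L=1470.376 V=64959.229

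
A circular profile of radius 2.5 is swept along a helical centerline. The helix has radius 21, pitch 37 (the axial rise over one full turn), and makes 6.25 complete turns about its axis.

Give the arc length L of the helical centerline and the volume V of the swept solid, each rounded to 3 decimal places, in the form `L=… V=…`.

2πR = 2π·21 = 131.946891
per-turn = √(131.946891² + 37²) = √(17409.9822 + 1369) = √18778.9822 = 137.036426
L = 6.25 × 137.036426 = 856.477665
V = π·2.5² × L = 19.634954 × 856.477665 = 16816.899628

L=856.478 V=16816.900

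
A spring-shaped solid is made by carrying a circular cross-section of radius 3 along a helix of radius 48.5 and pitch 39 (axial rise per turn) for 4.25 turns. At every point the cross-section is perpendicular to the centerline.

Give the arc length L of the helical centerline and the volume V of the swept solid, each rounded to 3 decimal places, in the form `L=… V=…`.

2πR = 2π·48.5 = 304.734487
per-turn = √(304.734487² + 39²) = √(92863.1078 + 1521) = √94384.1078 = 307.219966
L = 4.25 × 307.219966 = 1305.684858
V = π·3² × L = 28.274334 × 1305.684858 = 36917.369608

L=1305.685 V=36917.370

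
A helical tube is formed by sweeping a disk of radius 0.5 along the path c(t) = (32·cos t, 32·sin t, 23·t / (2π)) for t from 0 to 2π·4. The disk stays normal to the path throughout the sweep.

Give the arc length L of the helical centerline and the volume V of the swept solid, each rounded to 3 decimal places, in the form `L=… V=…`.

L=809.493 V=635.774

2πR = 2π·32 = 201.061930
per-turn = √(201.061930² + 23²) = √(40425.8996 + 529) = √40954.8996 = 202.373169
L = 4 × 202.373169 = 809.492677
V = π·0.5² × L = 0.785398 × 809.492677 = 635.774062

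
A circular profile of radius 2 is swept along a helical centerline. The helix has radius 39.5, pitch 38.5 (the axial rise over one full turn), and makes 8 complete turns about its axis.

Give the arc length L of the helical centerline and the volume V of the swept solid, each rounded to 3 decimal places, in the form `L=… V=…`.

2πR = 2π·39.5 = 248.185820
per-turn = √(248.185820² + 38.5²) = √(61596.2011 + 1482.25) = √63078.4511 = 251.154238
L = 8 × 251.154238 = 2009.233901
V = π·2² × L = 12.566371 × 2009.233901 = 25248.777849

L=2009.234 V=25248.778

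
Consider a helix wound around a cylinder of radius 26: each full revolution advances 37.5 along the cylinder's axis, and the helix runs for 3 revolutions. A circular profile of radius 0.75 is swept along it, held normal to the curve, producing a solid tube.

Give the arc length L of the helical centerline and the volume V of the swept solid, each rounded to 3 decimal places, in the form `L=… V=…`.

2πR = 2π·26 = 163.362818
per-turn = √(163.362818² + 37.5²) = √(26687.4103 + 1406.25) = √28093.6603 = 167.611635
L = 3 × 167.611635 = 502.834906
V = π·0.75² × L = 1.767146 × 502.834906 = 888.582626

L=502.835 V=888.583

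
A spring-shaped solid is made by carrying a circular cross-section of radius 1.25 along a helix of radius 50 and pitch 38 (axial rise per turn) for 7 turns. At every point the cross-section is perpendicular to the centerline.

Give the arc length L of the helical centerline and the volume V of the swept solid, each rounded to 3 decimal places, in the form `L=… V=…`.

L=2215.144 V=10873.562

2πR = 2π·50 = 314.159265
per-turn = √(314.159265² + 38²) = √(98696.0440 + 1444) = √100140.0440 = 316.449118
L = 7 × 316.449118 = 2215.143823
V = π·1.25² × L = 4.908739 × 2215.143823 = 10873.561814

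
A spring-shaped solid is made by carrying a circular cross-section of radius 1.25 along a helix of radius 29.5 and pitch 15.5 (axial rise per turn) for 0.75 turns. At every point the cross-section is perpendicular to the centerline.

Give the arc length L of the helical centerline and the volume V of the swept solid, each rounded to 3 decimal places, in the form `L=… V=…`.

2πR = 2π·29.5 = 185.353967
per-turn = √(185.353967² + 15.5²) = √(34356.0929 + 240.25) = √34596.3429 = 186.000922
L = 0.75 × 186.000922 = 139.500691
V = π·1.25² × L = 4.908739 × 139.500691 = 684.772417

L=139.501 V=684.772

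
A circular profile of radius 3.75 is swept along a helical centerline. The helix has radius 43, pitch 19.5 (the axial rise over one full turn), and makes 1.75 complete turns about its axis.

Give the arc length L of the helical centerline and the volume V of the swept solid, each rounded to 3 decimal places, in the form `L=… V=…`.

L=474.040 V=20942.427

2πR = 2π·43 = 270.176968
per-turn = √(270.176968² + 19.5²) = √(72995.5942 + 380.25) = √73375.8442 = 270.879760
L = 1.75 × 270.879760 = 474.039579
V = π·3.75² × L = 44.178647 × 474.039579 = 20942.427090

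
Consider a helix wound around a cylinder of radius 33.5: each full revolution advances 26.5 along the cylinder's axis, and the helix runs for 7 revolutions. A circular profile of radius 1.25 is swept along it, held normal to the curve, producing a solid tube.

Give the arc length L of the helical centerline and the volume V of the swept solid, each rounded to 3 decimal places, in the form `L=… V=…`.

L=1485.038 V=7289.664

2πR = 2π·33.5 = 210.486708
per-turn = √(210.486708² + 26.5²) = √(44304.6542 + 702.25) = √45006.9042 = 212.148307
L = 7 × 212.148307 = 1485.038149
V = π·1.25² × L = 4.908739 × 1485.038149 = 7289.663967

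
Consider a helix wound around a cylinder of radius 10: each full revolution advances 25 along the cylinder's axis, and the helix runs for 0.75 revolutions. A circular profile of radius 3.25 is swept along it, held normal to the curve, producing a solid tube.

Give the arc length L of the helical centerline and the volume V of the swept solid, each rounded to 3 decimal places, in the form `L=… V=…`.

L=50.717 V=1682.949

2πR = 2π·10 = 62.831853
per-turn = √(62.831853² + 25²) = √(3947.8418 + 625) = √4572.8418 = 67.622790
L = 0.75 × 67.622790 = 50.717093
V = π·3.25² × L = 33.183072 × 50.717093 = 1682.948959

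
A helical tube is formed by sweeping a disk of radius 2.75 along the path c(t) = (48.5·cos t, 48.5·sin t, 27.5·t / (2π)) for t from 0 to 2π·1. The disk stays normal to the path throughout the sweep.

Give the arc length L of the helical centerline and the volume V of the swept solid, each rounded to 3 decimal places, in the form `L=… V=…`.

2πR = 2π·48.5 = 304.734487
per-turn = √(304.734487² + 27.5²) = √(92863.1078 + 756.25) = √93619.3578 = 305.972806
L = 1 × 305.972806 = 305.972806
V = π·2.75² × L = 23.758294 × 305.972806 = 7269.392009

L=305.973 V=7269.392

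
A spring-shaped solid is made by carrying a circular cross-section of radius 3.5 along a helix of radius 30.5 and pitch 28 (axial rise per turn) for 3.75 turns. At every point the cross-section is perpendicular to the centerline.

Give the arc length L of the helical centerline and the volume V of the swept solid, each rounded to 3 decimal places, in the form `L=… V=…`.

2πR = 2π·30.5 = 191.637152
per-turn = √(191.637152² + 28²) = √(36724.7980 + 784) = √37508.7980 = 193.671882
L = 3.75 × 193.671882 = 726.269558
V = π·3.5² × L = 38.484510 × 726.269558 = 27950.128090

L=726.270 V=27950.128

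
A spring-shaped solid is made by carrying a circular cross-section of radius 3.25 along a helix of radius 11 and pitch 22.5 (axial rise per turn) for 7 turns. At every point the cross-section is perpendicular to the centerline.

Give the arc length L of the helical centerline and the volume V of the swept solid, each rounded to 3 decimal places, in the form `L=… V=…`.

2πR = 2π·11 = 69.115038
per-turn = √(69.115038² + 22.5²) = √(4776.8885 + 506.25) = √5283.1385 = 72.685202
L = 7 × 72.685202 = 508.796411
V = π·3.25² × L = 33.183072 × 508.796411 = 16883.428149

L=508.796 V=16883.428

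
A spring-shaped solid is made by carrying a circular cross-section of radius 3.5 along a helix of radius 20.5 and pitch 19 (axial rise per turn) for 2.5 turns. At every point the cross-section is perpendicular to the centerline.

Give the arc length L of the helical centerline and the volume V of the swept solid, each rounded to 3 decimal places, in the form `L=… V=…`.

2πR = 2π·20.5 = 128.805299
per-turn = √(128.805299² + 19²) = √(16590.8050 + 361) = √16951.8050 = 130.199098
L = 2.5 × 130.199098 = 325.497744
V = π·3.5² × L = 38.484510 × 325.497744 = 12526.621180

L=325.498 V=12526.621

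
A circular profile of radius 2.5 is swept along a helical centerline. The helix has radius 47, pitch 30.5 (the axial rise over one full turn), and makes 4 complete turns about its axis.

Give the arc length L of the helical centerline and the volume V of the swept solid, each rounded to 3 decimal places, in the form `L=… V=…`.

2πR = 2π·47 = 295.309709
per-turn = √(295.309709² + 30.5²) = √(87207.8245 + 930.25) = √88138.0745 = 296.880573
L = 4 × 296.880573 = 1187.522291
V = π·2.5² × L = 19.634954 × 1187.522291 = 23316.945660

L=1187.522 V=23316.946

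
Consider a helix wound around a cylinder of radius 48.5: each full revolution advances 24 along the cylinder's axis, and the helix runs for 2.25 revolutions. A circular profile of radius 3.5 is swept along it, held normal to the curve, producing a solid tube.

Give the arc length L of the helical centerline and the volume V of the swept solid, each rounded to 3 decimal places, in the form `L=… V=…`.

L=687.776 V=26468.713

2πR = 2π·48.5 = 304.734487
per-turn = √(304.734487² + 24²) = √(92863.1078 + 576) = √93439.1078 = 305.678111
L = 2.25 × 305.678111 = 687.775751
V = π·3.5² × L = 38.484510 × 687.775751 = 26468.712761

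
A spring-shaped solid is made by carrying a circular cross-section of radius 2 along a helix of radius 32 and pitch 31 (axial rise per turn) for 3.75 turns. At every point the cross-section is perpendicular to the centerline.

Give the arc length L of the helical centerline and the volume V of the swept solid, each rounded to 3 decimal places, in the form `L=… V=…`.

2πR = 2π·32 = 201.061930
per-turn = √(201.061930² + 31²) = √(40425.8996 + 961) = √41386.8996 = 203.437705
L = 3.75 × 203.437705 = 762.891392
V = π·2² × L = 12.566371 × 762.891392 = 9586.775971

L=762.891 V=9586.776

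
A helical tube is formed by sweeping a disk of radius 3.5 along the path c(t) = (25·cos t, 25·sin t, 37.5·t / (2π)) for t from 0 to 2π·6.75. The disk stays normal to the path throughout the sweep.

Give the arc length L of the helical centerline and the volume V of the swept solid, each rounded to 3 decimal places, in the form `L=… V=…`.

2πR = 2π·25 = 157.079633
per-turn = √(157.079633² + 37.5²) = √(24674.0110 + 1406.25) = √26080.2610 = 161.493842
L = 6.75 × 161.493842 = 1090.083433
V = π·3.5² × L = 38.484510 × 1090.083433 = 41951.326803

L=1090.083 V=41951.327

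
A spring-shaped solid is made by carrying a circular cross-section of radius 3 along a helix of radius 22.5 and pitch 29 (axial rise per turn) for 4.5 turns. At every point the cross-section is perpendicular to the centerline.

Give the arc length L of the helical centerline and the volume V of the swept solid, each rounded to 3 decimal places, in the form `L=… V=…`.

L=649.420 V=18361.904

2πR = 2π·22.5 = 141.371669
per-turn = √(141.371669² + 29²) = √(19985.9489 + 841) = √20826.9489 = 144.315449
L = 4.5 × 144.315449 = 649.419522
V = π·3² × L = 28.274334 × 649.419522 = 18361.904393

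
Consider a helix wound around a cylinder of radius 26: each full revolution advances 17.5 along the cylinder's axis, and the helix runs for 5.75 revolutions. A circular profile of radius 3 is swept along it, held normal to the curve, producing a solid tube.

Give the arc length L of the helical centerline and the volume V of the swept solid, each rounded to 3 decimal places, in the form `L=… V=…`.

L=944.710 V=26711.060

2πR = 2π·26 = 163.362818
per-turn = √(163.362818² + 17.5²) = √(26687.4103 + 306.25) = √26993.6603 = 164.297475
L = 5.75 × 164.297475 = 944.710481
V = π·3² × L = 28.274334 × 944.710481 = 26711.059574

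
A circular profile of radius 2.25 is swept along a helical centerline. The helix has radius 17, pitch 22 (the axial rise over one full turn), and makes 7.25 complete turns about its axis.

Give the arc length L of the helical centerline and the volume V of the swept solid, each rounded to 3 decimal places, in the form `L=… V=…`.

L=790.658 V=12574.868

2πR = 2π·17 = 106.814150
per-turn = √(106.814150² + 22²) = √(11409.2627 + 484) = √11893.2627 = 109.056236
L = 7.25 × 109.056236 = 790.657714
V = π·2.25² × L = 15.904313 × 790.657714 = 12574.867601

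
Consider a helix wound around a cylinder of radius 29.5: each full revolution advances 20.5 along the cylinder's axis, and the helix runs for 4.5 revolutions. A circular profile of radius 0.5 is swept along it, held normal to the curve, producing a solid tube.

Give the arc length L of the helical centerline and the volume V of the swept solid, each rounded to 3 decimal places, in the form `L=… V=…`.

L=839.179 V=659.089

2πR = 2π·29.5 = 185.353967
per-turn = √(185.353967² + 20.5²) = √(34356.0929 + 420.25) = √34776.3429 = 186.484163
L = 4.5 × 186.484163 = 839.178732
V = π·0.5² × L = 0.785398 × 839.178732 = 659.089435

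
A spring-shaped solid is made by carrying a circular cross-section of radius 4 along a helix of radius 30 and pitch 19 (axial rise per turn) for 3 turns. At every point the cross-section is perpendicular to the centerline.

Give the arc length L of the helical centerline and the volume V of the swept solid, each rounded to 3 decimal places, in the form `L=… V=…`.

2πR = 2π·30 = 188.495559
per-turn = √(188.495559² + 19²) = √(35530.5758 + 361) = √35891.5758 = 189.450721
L = 3 × 189.450721 = 568.352164
V = π·4² × L = 50.265482 × 568.352164 = 28568.495741

L=568.352 V=28568.496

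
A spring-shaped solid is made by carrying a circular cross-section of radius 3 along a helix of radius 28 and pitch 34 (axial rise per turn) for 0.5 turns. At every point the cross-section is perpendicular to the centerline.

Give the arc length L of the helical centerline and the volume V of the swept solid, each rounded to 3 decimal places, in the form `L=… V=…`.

2πR = 2π·28 = 175.929189
per-turn = √(175.929189² + 34²) = √(30951.0794 + 1156) = √32107.0794 = 179.184484
L = 0.5 × 179.184484 = 89.592242
V = π·3² × L = 28.274334 × 89.592242 = 2533.160967

L=89.592 V=2533.161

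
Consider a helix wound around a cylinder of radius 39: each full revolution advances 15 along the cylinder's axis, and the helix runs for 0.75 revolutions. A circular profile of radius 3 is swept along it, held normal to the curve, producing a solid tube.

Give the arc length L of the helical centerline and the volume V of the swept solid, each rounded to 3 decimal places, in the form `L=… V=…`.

L=184.127 V=5206.073

2πR = 2π·39 = 245.044227
per-turn = √(245.044227² + 15²) = √(60046.6732 + 225) = √60271.6732 = 245.502899
L = 0.75 × 245.502899 = 184.127174
V = π·3² × L = 28.274334 × 184.127174 = 5206.073191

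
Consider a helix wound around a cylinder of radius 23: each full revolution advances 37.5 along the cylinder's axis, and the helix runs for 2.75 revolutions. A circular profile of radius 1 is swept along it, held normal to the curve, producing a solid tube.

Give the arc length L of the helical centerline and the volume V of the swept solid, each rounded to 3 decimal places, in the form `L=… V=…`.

2πR = 2π·23 = 144.513262
per-turn = √(144.513262² + 37.5²) = √(20884.0829 + 1406.25) = √22290.3329 = 149.299474
L = 2.75 × 149.299474 = 410.573553
V = π·1² × L = 3.141593 × 410.573553 = 1289.854859

L=410.574 V=1289.855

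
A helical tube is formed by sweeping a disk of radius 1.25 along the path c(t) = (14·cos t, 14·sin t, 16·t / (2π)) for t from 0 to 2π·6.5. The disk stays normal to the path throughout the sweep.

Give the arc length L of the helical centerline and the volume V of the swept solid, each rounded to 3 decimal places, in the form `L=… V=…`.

L=581.151 V=2852.720

2πR = 2π·14 = 87.964594
per-turn = √(87.964594² + 16²) = √(7737.7699 + 256) = √7993.7699 = 89.407885
L = 6.5 × 89.407885 = 581.151251
V = π·1.25² × L = 4.908739 × 581.151251 = 2852.719531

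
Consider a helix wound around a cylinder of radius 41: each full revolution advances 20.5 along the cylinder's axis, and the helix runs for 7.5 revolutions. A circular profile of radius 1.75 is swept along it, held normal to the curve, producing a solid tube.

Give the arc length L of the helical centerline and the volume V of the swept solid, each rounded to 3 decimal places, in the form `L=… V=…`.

2πR = 2π·41 = 257.610598
per-turn = √(257.610598² + 20.5²) = √(66363.2200 + 420.25) = √66783.4700 = 258.424979
L = 7.5 × 258.424979 = 1938.187346
V = π·1.75² × L = 9.621128 × 1938.187346 = 18647.547575

L=1938.187 V=18647.548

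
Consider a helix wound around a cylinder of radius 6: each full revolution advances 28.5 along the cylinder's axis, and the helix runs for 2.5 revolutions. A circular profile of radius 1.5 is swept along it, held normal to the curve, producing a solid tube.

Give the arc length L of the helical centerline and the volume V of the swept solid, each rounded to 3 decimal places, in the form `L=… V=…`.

2πR = 2π·6 = 37.699112
per-turn = √(37.699112² + 28.5²) = √(1421.2230 + 812.25) = √2233.4730 = 47.259634
L = 2.5 × 47.259634 = 118.149086
V = π·1.5² × L = 7.068583 × 118.149086 = 835.146675

L=118.149 V=835.147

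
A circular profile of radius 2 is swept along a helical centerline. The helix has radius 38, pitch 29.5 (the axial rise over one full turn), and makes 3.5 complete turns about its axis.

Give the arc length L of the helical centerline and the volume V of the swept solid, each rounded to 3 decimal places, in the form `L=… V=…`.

2πR = 2π·38 = 238.761042
per-turn = √(238.761042² + 29.5²) = √(57006.8350 + 870.25) = √57877.0850 = 240.576568
L = 3.5 × 240.576568 = 842.017988
V = π·2² × L = 12.566371 × 842.017988 = 10581.110097

L=842.018 V=10581.110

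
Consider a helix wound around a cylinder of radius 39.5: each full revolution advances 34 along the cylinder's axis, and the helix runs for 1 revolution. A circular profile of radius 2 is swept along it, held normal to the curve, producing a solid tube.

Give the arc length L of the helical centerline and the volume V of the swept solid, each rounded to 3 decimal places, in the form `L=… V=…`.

2πR = 2π·39.5 = 248.185820
per-turn = √(248.185820² + 34²) = √(61596.2011 + 1156) = √62752.2011 = 250.503894
L = 1 × 250.503894 = 250.503894
V = π·2² × L = 12.566371 × 250.503894 = 3147.924776

L=250.504 V=3147.925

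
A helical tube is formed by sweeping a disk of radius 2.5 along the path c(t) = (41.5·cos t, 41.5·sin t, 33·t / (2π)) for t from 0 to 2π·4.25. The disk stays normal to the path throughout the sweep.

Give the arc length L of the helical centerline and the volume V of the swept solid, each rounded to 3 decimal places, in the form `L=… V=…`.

2πR = 2π·41.5 = 260.752190
per-turn = √(260.752190² + 33²) = √(67991.7047 + 1089) = √69080.7047 = 262.832085
L = 4.25 × 262.832085 = 1117.036360
V = π·2.5² × L = 19.634954 × 1117.036360 = 21932.957635

L=1117.036 V=21932.958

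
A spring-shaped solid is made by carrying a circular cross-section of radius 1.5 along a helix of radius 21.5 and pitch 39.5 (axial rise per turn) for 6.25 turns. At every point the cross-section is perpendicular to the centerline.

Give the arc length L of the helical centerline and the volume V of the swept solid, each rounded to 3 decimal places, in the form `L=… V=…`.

L=879.656 V=6217.923

2πR = 2π·21.5 = 135.088484
per-turn = √(135.088484² + 39.5²) = √(18248.8985 + 1560.25) = √19809.1485 = 140.744977
L = 6.25 × 140.744977 = 879.656106
V = π·1.5² × L = 7.068583 × 879.656106 = 6217.922610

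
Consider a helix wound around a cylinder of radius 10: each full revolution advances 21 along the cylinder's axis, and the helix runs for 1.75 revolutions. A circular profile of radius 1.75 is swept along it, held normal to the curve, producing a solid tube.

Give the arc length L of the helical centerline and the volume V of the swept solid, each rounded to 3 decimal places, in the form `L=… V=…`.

2πR = 2π·10 = 62.831853
per-turn = √(62.831853² + 21²) = √(3947.8418 + 441) = √4388.8418 = 66.248334
L = 1.75 × 66.248334 = 115.934585
V = π·1.75² × L = 9.621128 × 115.934585 = 1115.421420

L=115.935 V=1115.421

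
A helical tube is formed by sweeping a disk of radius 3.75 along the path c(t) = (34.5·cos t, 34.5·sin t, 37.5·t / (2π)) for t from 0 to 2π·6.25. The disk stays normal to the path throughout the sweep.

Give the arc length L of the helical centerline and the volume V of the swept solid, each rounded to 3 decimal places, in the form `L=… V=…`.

L=1374.935 V=60742.775

2πR = 2π·34.5 = 216.769893
per-turn = √(216.769893² + 37.5²) = √(46989.1866 + 1406.25) = √48395.4366 = 219.989628
L = 6.25 × 219.989628 = 1374.935177
V = π·3.75² × L = 44.178647 × 1374.935177 = 60742.775399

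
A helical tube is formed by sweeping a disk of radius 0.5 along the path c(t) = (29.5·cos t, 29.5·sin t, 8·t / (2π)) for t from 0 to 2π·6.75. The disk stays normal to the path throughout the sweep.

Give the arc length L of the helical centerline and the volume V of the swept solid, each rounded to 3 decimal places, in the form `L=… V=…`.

L=1252.304 V=983.557

2πR = 2π·29.5 = 185.353967
per-turn = √(185.353967² + 8²) = √(34356.0929 + 64) = √34420.0929 = 185.526529
L = 6.75 × 185.526529 = 1252.304070
V = π·0.5² × L = 0.785398 × 1252.304070 = 983.557317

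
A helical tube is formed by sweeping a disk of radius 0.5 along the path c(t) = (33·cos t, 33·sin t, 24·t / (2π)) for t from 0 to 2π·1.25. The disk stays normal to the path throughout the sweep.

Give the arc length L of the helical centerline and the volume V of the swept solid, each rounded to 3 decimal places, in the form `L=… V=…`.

2πR = 2π·33 = 207.345115
per-turn = √(207.345115² + 24²) = √(42991.9968 + 576) = √43567.9968 = 208.729482
L = 1.25 × 208.729482 = 260.911853
V = π·0.5² × L = 0.785398 × 260.911853 = 204.919690

L=260.912 V=204.920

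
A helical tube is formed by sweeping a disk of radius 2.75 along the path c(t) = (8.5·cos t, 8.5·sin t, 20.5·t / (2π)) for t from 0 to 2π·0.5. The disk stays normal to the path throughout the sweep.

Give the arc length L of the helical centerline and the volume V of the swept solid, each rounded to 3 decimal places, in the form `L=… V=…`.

2πR = 2π·8.5 = 53.407075
per-turn = √(53.407075² + 20.5²) = √(2852.3157 + 420.25) = √3272.5657 = 57.206343
L = 0.5 × 57.206343 = 28.603171
V = π·2.75² × L = 23.758294 × 28.603171 = 679.562570

L=28.603 V=679.563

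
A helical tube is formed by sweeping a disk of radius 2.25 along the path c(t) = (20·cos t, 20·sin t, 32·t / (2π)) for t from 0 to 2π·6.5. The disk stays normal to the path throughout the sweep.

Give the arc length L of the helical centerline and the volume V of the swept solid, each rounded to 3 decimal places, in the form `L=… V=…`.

L=842.882 V=13405.451

2πR = 2π·20 = 125.663706
per-turn = √(125.663706² + 32²) = √(15791.3670 + 1024) = √16815.3670 = 129.674080
L = 6.5 × 129.674080 = 842.881520
V = π·2.25² × L = 15.904313 × 842.881520 = 13405.451362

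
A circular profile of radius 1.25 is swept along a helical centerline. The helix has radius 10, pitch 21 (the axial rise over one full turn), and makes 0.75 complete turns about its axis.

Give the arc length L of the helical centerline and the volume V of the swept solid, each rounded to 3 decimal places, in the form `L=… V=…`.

L=49.686 V=243.897

2πR = 2π·10 = 62.831853
per-turn = √(62.831853² + 21²) = √(3947.8418 + 441) = √4388.8418 = 66.248334
L = 0.75 × 66.248334 = 49.686251
V = π·1.25² × L = 4.908739 × 49.686251 = 243.896812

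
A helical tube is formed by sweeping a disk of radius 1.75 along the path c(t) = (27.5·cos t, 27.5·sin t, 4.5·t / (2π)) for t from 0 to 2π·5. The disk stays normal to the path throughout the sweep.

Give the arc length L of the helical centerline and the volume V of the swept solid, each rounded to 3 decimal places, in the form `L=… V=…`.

2πR = 2π·27.5 = 172.787596
per-turn = √(172.787596² + 4.5²) = √(29855.5533 + 20.25) = √29875.8033 = 172.846184
L = 5 × 172.846184 = 864.230920
V = π·1.75² × L = 9.621128 × 864.230920 = 8314.875871

L=864.231 V=8314.876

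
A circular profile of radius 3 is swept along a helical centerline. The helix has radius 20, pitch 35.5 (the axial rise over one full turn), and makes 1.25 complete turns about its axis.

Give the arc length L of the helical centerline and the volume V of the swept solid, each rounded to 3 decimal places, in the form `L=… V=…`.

2πR = 2π·20 = 125.663706
per-turn = √(125.663706² + 35.5²) = √(15791.3670 + 1260.25) = √17051.6170 = 130.581840
L = 1.25 × 130.581840 = 163.227300
V = π·3² × L = 28.274334 × 163.227300 = 4615.143193

L=163.227 V=4615.143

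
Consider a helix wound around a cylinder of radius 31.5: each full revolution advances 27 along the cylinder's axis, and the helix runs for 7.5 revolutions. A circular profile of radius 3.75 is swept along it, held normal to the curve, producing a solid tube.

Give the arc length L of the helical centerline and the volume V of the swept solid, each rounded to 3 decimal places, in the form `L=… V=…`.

2πR = 2π·31.5 = 197.920337
per-turn = √(197.920337² + 27²) = √(39172.4599 + 729) = √39901.4599 = 199.753498
L = 7.5 × 199.753498 = 1498.151233
V = π·3.75² × L = 44.178647 × 1498.151233 = 66186.294022

L=1498.151 V=66186.294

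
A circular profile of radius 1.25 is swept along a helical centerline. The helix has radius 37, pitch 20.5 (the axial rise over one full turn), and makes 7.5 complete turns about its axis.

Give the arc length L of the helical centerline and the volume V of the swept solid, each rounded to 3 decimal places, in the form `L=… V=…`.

2πR = 2π·37 = 232.477856
per-turn = √(232.477856² + 20.5²) = √(54045.9537 + 420.25) = √54466.2037 = 233.379956
L = 7.5 × 233.379956 = 1750.349667
V = π·1.25² × L = 4.908739 × 1750.349667 = 8592.008838

L=1750.350 V=8592.009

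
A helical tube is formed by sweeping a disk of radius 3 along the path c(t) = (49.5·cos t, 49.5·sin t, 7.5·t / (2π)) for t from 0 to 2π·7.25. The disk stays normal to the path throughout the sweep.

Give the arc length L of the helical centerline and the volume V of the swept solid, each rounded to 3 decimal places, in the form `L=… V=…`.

2πR = 2π·49.5 = 311.017673
per-turn = √(311.017673² + 7.5²) = √(96731.9927 + 56.25) = √96788.2427 = 311.108089
L = 7.25 × 311.108089 = 2255.533642
V = π·3² × L = 28.274334 × 2255.533642 = 63773.711268

L=2255.534 V=63773.711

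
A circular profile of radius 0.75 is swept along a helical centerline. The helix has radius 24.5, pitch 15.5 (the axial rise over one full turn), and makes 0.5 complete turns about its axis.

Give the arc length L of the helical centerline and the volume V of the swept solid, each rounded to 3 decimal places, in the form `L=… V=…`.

2πR = 2π·24.5 = 153.938040
per-turn = √(153.938040² + 15.5²) = √(23696.9202 + 240.25) = √23937.1702 = 154.716419
L = 0.5 × 154.716419 = 77.358209
V = π·0.75² × L = 1.767146 × 77.358209 = 136.703240

L=77.358 V=136.703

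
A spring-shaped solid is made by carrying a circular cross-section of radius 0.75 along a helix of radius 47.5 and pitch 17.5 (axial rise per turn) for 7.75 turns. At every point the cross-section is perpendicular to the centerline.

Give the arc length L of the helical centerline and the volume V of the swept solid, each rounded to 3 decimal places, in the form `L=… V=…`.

L=2316.970 V=4094.425

2πR = 2π·47.5 = 298.451302
per-turn = √(298.451302² + 17.5²) = √(89073.1797 + 306.25) = √89379.4297 = 298.963927
L = 7.75 × 298.963927 = 2316.970435
V = π·0.75² × L = 1.767146 × 2316.970435 = 4094.424730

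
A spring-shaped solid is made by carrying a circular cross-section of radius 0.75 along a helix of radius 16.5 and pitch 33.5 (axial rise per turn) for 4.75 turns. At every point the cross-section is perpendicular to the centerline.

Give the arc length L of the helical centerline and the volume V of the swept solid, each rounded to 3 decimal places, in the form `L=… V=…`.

L=517.516 V=914.526

2πR = 2π·16.5 = 103.672558
per-turn = √(103.672558² + 33.5²) = √(10747.9992 + 1122.25) = √11870.2492 = 108.950673
L = 4.75 × 108.950673 = 517.515698
V = π·0.75² × L = 1.767146 × 517.515698 = 914.525727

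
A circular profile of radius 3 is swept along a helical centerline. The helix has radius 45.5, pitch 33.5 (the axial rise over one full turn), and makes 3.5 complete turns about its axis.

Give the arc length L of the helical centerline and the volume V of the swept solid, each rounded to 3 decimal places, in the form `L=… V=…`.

2πR = 2π·45.5 = 285.884931
per-turn = √(285.884931² + 33.5²) = √(81730.1940 + 1122.25) = √82852.4440 = 287.841005
L = 3.5 × 287.841005 = 1007.443517
V = π·3² × L = 28.274334 × 1007.443517 = 28484.794362

L=1007.444 V=28484.794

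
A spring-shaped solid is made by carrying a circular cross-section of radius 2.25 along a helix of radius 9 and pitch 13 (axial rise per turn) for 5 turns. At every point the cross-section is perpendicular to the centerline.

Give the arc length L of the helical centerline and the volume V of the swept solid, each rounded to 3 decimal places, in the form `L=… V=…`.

L=290.119 V=4614.137

2πR = 2π·9 = 56.548668
per-turn = √(56.548668² + 13²) = √(3197.7518 + 169) = √3366.7518 = 58.023718
L = 5 × 58.023718 = 290.118589
V = π·2.25² × L = 15.904313 × 290.118589 = 4614.136790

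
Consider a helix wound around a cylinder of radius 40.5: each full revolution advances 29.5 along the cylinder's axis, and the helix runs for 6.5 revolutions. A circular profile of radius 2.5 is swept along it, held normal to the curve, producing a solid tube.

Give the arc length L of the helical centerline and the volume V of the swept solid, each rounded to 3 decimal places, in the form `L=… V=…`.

L=1665.126 V=32694.673

2πR = 2π·40.5 = 254.469005
per-turn = √(254.469005² + 29.5²) = √(64754.4745 + 870.25) = √65624.7245 = 256.173231
L = 6.5 × 256.173231 = 1665.126004
V = π·2.5² × L = 19.634954 × 1665.126004 = 32694.672634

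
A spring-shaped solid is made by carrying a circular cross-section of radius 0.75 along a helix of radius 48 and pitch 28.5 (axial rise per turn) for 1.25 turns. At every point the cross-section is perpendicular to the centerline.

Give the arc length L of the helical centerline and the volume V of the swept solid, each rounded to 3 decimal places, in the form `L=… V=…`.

L=378.671 V=669.166

2πR = 2π·48 = 301.592895
per-turn = √(301.592895² + 28.5²) = √(90958.2742 + 812.25) = √91770.5242 = 302.936502
L = 1.25 × 302.936502 = 378.670627
V = π·0.75² × L = 1.767146 × 378.670627 = 669.166234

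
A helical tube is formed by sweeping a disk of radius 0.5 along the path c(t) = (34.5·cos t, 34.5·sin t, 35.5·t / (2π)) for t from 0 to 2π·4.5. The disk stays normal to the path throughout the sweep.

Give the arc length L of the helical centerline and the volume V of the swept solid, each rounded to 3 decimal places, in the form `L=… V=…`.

2πR = 2π·34.5 = 216.769893
per-turn = √(216.769893² + 35.5²) = √(46989.1866 + 1260.25) = √48249.4366 = 219.657544
L = 4.5 × 219.657544 = 988.458947
V = π·0.5² × L = 0.785398 × 988.458947 = 776.333842

L=988.459 V=776.334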